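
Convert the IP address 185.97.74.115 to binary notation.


185 = 10111001
97 = 01100001
74 = 01001010
115 = 01110011
Binary: 10111001.01100001.01001010.01110011


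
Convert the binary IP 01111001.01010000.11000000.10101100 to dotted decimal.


01111001 = 121
01010000 = 80
11000000 = 192
10101100 = 172
IP: 121.80.192.172


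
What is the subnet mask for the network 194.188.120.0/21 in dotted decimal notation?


/21 means 21 network bits, 11 host bits
Binary: 11111111111111111111100000000000
Mask: 255.255.248.0


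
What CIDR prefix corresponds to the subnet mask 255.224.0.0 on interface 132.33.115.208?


Binary: 11111111.11100000.00000000.00000000
Count leading 1s
Prefix: /11


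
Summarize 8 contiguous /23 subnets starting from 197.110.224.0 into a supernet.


Original prefix: /23
Number of subnets: 8 = 2^3
New prefix = 23 - 3 = 20
Supernet: 197.110.224.0/20


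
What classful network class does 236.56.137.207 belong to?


First octet: 236
Binary: 11101100
1110xxxx -> Class D (224-239)
Class D (multicast), default mask N/A


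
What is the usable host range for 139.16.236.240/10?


Network: 139.0.0.0
Broadcast: 139.63.255.255
First usable = network + 1
Last usable = broadcast - 1
Range: 139.0.0.1 to 139.63.255.254


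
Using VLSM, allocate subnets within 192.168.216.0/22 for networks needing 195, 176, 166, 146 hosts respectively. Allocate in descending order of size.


195 hosts -> /24 (254 usable): 192.168.216.0/24
176 hosts -> /24 (254 usable): 192.168.217.0/24
166 hosts -> /24 (254 usable): 192.168.218.0/24
146 hosts -> /24 (254 usable): 192.168.219.0/24
Allocation: 192.168.216.0/24 (195 hosts, 254 usable); 192.168.217.0/24 (176 hosts, 254 usable); 192.168.218.0/24 (166 hosts, 254 usable); 192.168.219.0/24 (146 hosts, 254 usable)


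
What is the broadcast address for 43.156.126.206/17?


Network: 43.156.0.0/17
Host bits = 15
Set all host bits to 1:
Broadcast: 43.156.127.255


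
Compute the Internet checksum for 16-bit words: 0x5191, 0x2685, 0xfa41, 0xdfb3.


Sum all words (with carry folding):
+ 0x5191 = 0x5191
+ 0x2685 = 0x7816
+ 0xfa41 = 0x7258
+ 0xdfb3 = 0x520c
One's complement: ~0x520c
Checksum = 0xadf3


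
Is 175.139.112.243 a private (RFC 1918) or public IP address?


RFC 1918 private ranges:
  10.0.0.0/8 (10.0.0.0 - 10.255.255.255)
  172.16.0.0/12 (172.16.0.0 - 172.31.255.255)
  192.168.0.0/16 (192.168.0.0 - 192.168.255.255)
Public (not in any RFC 1918 range)


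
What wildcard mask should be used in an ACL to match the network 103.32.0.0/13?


Subnet mask: 255.248.0.0
Wildcard = 255.255.255.255 - subnet mask
255 - 255 = 0
255 - 248 = 7
255 - 0 = 255
255 - 0 = 255
Wildcard: 0.7.255.255


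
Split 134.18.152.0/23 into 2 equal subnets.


New prefix = 23 + 1 = 24
Each subnet has 256 addresses
  134.18.152.0/24
  134.18.153.0/24
Subnets: 134.18.152.0/24, 134.18.153.0/24


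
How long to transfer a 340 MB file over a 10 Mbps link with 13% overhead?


Effective throughput = 10 * (1 - 13/100) = 8.7 Mbps
File size in Mb = 340 * 8 = 2720 Mb
Time = 2720 / 8.7
Time = 312.6437 seconds


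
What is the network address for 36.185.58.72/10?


IP:   00100100.10111001.00111010.01001000
Mask: 11111111.11000000.00000000.00000000
AND operation:
Net:  00100100.10000000.00000000.00000000
Network: 36.128.0.0/10


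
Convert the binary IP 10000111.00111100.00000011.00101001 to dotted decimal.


10000111 = 135
00111100 = 60
00000011 = 3
00101001 = 41
IP: 135.60.3.41


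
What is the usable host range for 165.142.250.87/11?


Network: 165.128.0.0
Broadcast: 165.159.255.255
First usable = network + 1
Last usable = broadcast - 1
Range: 165.128.0.1 to 165.159.255.254


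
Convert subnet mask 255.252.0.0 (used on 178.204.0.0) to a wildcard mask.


Subnet mask: 255.252.0.0
Wildcard = 255.255.255.255 - subnet mask
255 - 255 = 0
255 - 252 = 3
255 - 0 = 255
255 - 0 = 255
Wildcard: 0.3.255.255


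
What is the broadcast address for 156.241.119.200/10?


Network: 156.192.0.0/10
Host bits = 22
Set all host bits to 1:
Broadcast: 156.255.255.255


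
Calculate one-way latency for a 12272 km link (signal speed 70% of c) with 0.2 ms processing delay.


Speed = 0.7 * 3e5 km/s = 210000 km/s
Propagation delay = 12272 / 210000 = 0.0584 s = 58.4381 ms
Processing delay = 0.2 ms
Total one-way latency = 58.6381 ms


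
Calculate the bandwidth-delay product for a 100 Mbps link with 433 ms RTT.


BDP = bandwidth * RTT
= 100 Mbps * 433 ms
= 100 * 1e6 * 433 / 1000 bits
= 43300000 bits
= 5412500 bytes
= 5285.6445 KB
BDP = 43300000 bits (5412500 bytes)


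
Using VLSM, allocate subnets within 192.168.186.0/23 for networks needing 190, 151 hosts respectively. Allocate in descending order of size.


190 hosts -> /24 (254 usable): 192.168.186.0/24
151 hosts -> /24 (254 usable): 192.168.187.0/24
Allocation: 192.168.186.0/24 (190 hosts, 254 usable); 192.168.187.0/24 (151 hosts, 254 usable)


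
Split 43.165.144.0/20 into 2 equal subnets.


New prefix = 20 + 1 = 21
Each subnet has 2048 addresses
  43.165.144.0/21
  43.165.152.0/21
Subnets: 43.165.144.0/21, 43.165.152.0/21


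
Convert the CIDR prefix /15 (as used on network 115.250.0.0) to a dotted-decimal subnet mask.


/15 means 15 network bits, 17 host bits
Binary: 11111111111111100000000000000000
Mask: 255.254.0.0


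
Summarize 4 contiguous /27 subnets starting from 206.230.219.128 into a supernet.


Original prefix: /27
Number of subnets: 4 = 2^2
New prefix = 27 - 2 = 25
Supernet: 206.230.219.128/25


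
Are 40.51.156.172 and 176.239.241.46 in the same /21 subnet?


Mask: 255.255.248.0
40.51.156.172 AND mask = 40.51.152.0
176.239.241.46 AND mask = 176.239.240.0
No, different subnets (40.51.152.0 vs 176.239.240.0)


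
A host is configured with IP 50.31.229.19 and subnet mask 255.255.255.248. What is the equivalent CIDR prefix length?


Binary: 11111111.11111111.11111111.11111000
Count leading 1s
Prefix: /29


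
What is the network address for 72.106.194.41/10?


IP:   01001000.01101010.11000010.00101001
Mask: 11111111.11000000.00000000.00000000
AND operation:
Net:  01001000.01000000.00000000.00000000
Network: 72.64.0.0/10


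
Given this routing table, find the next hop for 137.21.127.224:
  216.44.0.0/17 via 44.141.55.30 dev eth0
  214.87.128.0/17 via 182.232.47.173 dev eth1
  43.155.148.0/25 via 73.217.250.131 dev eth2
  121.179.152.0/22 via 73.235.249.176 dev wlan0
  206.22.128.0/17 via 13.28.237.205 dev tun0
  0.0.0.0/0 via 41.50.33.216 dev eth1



Longest prefix match for 137.21.127.224:
  /17 216.44.0.0: no
  /17 214.87.128.0: no
  /25 43.155.148.0: no
  /22 121.179.152.0: no
  /17 206.22.128.0: no
  /0 0.0.0.0: MATCH
Selected: next-hop 41.50.33.216 via eth1 (matched /0)


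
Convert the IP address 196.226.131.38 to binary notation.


196 = 11000100
226 = 11100010
131 = 10000011
38 = 00100110
Binary: 11000100.11100010.10000011.00100110


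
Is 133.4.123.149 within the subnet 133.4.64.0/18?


Subnet network: 133.4.64.0
Test IP AND mask: 133.4.64.0
Yes, 133.4.123.149 is in 133.4.64.0/18


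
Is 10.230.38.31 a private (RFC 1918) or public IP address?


RFC 1918 private ranges:
  10.0.0.0/8 (10.0.0.0 - 10.255.255.255)
  172.16.0.0/12 (172.16.0.0 - 172.31.255.255)
  192.168.0.0/16 (192.168.0.0 - 192.168.255.255)
Private (in 10.0.0.0/8)


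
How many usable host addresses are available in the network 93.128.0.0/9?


Host bits = 32 - 9 = 23
Total addresses = 2^23 = 8388608
Usable = total - 2 (network and broadcast)
Usable hosts: 8388606


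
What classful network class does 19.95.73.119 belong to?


First octet: 19
Binary: 00010011
0xxxxxxx -> Class A (1-126)
Class A, default mask 255.0.0.0 (/8)


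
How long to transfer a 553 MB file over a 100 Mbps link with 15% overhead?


Effective throughput = 100 * (1 - 15/100) = 85 Mbps
File size in Mb = 553 * 8 = 4424 Mb
Time = 4424 / 85
Time = 52.0471 seconds


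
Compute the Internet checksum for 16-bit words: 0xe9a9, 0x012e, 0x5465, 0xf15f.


Sum all words (with carry folding):
+ 0xe9a9 = 0xe9a9
+ 0x012e = 0xead7
+ 0x5465 = 0x3f3d
+ 0xf15f = 0x309d
One's complement: ~0x309d
Checksum = 0xcf62


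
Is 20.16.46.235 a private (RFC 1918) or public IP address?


RFC 1918 private ranges:
  10.0.0.0/8 (10.0.0.0 - 10.255.255.255)
  172.16.0.0/12 (172.16.0.0 - 172.31.255.255)
  192.168.0.0/16 (192.168.0.0 - 192.168.255.255)
Public (not in any RFC 1918 range)


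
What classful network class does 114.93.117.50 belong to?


First octet: 114
Binary: 01110010
0xxxxxxx -> Class A (1-126)
Class A, default mask 255.0.0.0 (/8)


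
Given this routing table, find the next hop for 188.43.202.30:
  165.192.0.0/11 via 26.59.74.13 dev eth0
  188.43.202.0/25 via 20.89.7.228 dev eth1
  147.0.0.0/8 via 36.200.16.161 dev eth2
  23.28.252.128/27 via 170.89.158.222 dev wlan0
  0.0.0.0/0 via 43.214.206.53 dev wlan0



Longest prefix match for 188.43.202.30:
  /11 165.192.0.0: no
  /25 188.43.202.0: MATCH
  /8 147.0.0.0: no
  /27 23.28.252.128: no
  /0 0.0.0.0: MATCH
Selected: next-hop 20.89.7.228 via eth1 (matched /25)


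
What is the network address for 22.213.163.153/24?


IP:   00010110.11010101.10100011.10011001
Mask: 11111111.11111111.11111111.00000000
AND operation:
Net:  00010110.11010101.10100011.00000000
Network: 22.213.163.0/24


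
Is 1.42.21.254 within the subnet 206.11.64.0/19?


Subnet network: 206.11.64.0
Test IP AND mask: 1.42.0.0
No, 1.42.21.254 is not in 206.11.64.0/19


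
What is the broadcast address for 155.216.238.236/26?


Network: 155.216.238.192/26
Host bits = 6
Set all host bits to 1:
Broadcast: 155.216.238.255


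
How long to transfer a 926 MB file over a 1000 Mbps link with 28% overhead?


Effective throughput = 1000 * (1 - 28/100) = 720 Mbps
File size in Mb = 926 * 8 = 7408 Mb
Time = 7408 / 720
Time = 10.2889 seconds


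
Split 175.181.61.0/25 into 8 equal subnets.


New prefix = 25 + 3 = 28
Each subnet has 16 addresses
  175.181.61.0/28
  175.181.61.16/28
  175.181.61.32/28
  175.181.61.48/28
  175.181.61.64/28
  175.181.61.80/28
  175.181.61.96/28
  175.181.61.112/28
Subnets: 175.181.61.0/28, 175.181.61.16/28, 175.181.61.32/28, 175.181.61.48/28, 175.181.61.64/28, 175.181.61.80/28, 175.181.61.96/28, 175.181.61.112/28


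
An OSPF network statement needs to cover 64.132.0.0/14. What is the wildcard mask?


Subnet mask: 255.252.0.0
Wildcard = 255.255.255.255 - subnet mask
255 - 255 = 0
255 - 252 = 3
255 - 0 = 255
255 - 0 = 255
Wildcard: 0.3.255.255


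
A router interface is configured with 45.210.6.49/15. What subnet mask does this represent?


/15 means 15 network bits, 17 host bits
Binary: 11111111111111100000000000000000
Mask: 255.254.0.0


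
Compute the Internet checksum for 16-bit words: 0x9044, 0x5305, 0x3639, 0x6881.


Sum all words (with carry folding):
+ 0x9044 = 0x9044
+ 0x5305 = 0xe349
+ 0x3639 = 0x1983
+ 0x6881 = 0x8204
One's complement: ~0x8204
Checksum = 0x7dfb


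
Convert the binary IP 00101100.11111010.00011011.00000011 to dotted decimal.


00101100 = 44
11111010 = 250
00011011 = 27
00000011 = 3
IP: 44.250.27.3


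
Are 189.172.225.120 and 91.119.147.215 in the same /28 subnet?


Mask: 255.255.255.240
189.172.225.120 AND mask = 189.172.225.112
91.119.147.215 AND mask = 91.119.147.208
No, different subnets (189.172.225.112 vs 91.119.147.208)


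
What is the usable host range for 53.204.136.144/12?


Network: 53.192.0.0
Broadcast: 53.207.255.255
First usable = network + 1
Last usable = broadcast - 1
Range: 53.192.0.1 to 53.207.255.254


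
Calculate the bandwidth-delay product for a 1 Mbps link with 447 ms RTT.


BDP = bandwidth * RTT
= 1 Mbps * 447 ms
= 1 * 1e6 * 447 / 1000 bits
= 447000 bits
= 55875 bytes
= 54.5654 KB
BDP = 447000 bits (55875 bytes)


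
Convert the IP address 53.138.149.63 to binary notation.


53 = 00110101
138 = 10001010
149 = 10010101
63 = 00111111
Binary: 00110101.10001010.10010101.00111111


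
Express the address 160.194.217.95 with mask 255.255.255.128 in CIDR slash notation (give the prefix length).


Binary: 11111111.11111111.11111111.10000000
Count leading 1s
Prefix: /25


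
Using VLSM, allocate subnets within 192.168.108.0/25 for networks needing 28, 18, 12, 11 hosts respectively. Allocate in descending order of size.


28 hosts -> /27 (30 usable): 192.168.108.0/27
18 hosts -> /27 (30 usable): 192.168.108.32/27
12 hosts -> /28 (14 usable): 192.168.108.64/28
11 hosts -> /28 (14 usable): 192.168.108.80/28
Allocation: 192.168.108.0/27 (28 hosts, 30 usable); 192.168.108.32/27 (18 hosts, 30 usable); 192.168.108.64/28 (12 hosts, 14 usable); 192.168.108.80/28 (11 hosts, 14 usable)


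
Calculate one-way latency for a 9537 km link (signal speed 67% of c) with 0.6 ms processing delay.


Speed = 0.67 * 3e5 km/s = 201000 km/s
Propagation delay = 9537 / 201000 = 0.0474 s = 47.4478 ms
Processing delay = 0.6 ms
Total one-way latency = 48.0478 ms


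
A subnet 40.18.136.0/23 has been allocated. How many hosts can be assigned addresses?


Host bits = 32 - 23 = 9
Total addresses = 2^9 = 512
Usable = total - 2 (network and broadcast)
Usable hosts: 510


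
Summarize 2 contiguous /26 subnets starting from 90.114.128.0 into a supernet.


Original prefix: /26
Number of subnets: 2 = 2^1
New prefix = 26 - 1 = 25
Supernet: 90.114.128.0/25


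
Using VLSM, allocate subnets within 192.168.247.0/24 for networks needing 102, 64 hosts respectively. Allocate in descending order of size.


102 hosts -> /25 (126 usable): 192.168.247.0/25
64 hosts -> /25 (126 usable): 192.168.247.128/25
Allocation: 192.168.247.0/25 (102 hosts, 126 usable); 192.168.247.128/25 (64 hosts, 126 usable)


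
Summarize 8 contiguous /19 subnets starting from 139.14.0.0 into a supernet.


Original prefix: /19
Number of subnets: 8 = 2^3
New prefix = 19 - 3 = 16
Supernet: 139.14.0.0/16


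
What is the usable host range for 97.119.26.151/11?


Network: 97.96.0.0
Broadcast: 97.127.255.255
First usable = network + 1
Last usable = broadcast - 1
Range: 97.96.0.1 to 97.127.255.254


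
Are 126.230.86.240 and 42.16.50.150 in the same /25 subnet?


Mask: 255.255.255.128
126.230.86.240 AND mask = 126.230.86.128
42.16.50.150 AND mask = 42.16.50.128
No, different subnets (126.230.86.128 vs 42.16.50.128)


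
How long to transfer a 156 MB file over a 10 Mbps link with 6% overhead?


Effective throughput = 10 * (1 - 6/100) = 9.4 Mbps
File size in Mb = 156 * 8 = 1248 Mb
Time = 1248 / 9.4
Time = 132.766 seconds


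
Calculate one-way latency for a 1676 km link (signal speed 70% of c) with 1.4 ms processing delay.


Speed = 0.7 * 3e5 km/s = 210000 km/s
Propagation delay = 1676 / 210000 = 0.008 s = 7.981 ms
Processing delay = 1.4 ms
Total one-way latency = 9.381 ms


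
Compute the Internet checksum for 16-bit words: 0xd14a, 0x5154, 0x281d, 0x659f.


Sum all words (with carry folding):
+ 0xd14a = 0xd14a
+ 0x5154 = 0x229f
+ 0x281d = 0x4abc
+ 0x659f = 0xb05b
One's complement: ~0xb05b
Checksum = 0x4fa4


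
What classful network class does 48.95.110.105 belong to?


First octet: 48
Binary: 00110000
0xxxxxxx -> Class A (1-126)
Class A, default mask 255.0.0.0 (/8)


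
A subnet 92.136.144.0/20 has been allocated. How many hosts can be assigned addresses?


Host bits = 32 - 20 = 12
Total addresses = 2^12 = 4096
Usable = total - 2 (network and broadcast)
Usable hosts: 4094


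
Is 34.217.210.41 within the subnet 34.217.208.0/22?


Subnet network: 34.217.208.0
Test IP AND mask: 34.217.208.0
Yes, 34.217.210.41 is in 34.217.208.0/22


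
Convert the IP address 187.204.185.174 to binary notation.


187 = 10111011
204 = 11001100
185 = 10111001
174 = 10101110
Binary: 10111011.11001100.10111001.10101110


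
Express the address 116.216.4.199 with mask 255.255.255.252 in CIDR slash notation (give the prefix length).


Binary: 11111111.11111111.11111111.11111100
Count leading 1s
Prefix: /30


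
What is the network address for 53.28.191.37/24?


IP:   00110101.00011100.10111111.00100101
Mask: 11111111.11111111.11111111.00000000
AND operation:
Net:  00110101.00011100.10111111.00000000
Network: 53.28.191.0/24


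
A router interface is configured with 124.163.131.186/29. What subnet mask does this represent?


/29 means 29 network bits, 3 host bits
Binary: 11111111111111111111111111111000
Mask: 255.255.255.248


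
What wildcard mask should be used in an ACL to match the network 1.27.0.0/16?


Subnet mask: 255.255.0.0
Wildcard = 255.255.255.255 - subnet mask
255 - 255 = 0
255 - 255 = 0
255 - 0 = 255
255 - 0 = 255
Wildcard: 0.0.255.255


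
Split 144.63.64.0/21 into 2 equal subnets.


New prefix = 21 + 1 = 22
Each subnet has 1024 addresses
  144.63.64.0/22
  144.63.68.0/22
Subnets: 144.63.64.0/22, 144.63.68.0/22


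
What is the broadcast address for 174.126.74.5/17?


Network: 174.126.0.0/17
Host bits = 15
Set all host bits to 1:
Broadcast: 174.126.127.255


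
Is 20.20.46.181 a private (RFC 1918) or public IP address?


RFC 1918 private ranges:
  10.0.0.0/8 (10.0.0.0 - 10.255.255.255)
  172.16.0.0/12 (172.16.0.0 - 172.31.255.255)
  192.168.0.0/16 (192.168.0.0 - 192.168.255.255)
Public (not in any RFC 1918 range)


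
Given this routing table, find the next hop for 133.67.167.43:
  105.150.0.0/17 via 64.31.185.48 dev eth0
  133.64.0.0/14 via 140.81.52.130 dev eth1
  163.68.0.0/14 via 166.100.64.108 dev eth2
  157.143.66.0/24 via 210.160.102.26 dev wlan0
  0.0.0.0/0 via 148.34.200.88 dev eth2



Longest prefix match for 133.67.167.43:
  /17 105.150.0.0: no
  /14 133.64.0.0: MATCH
  /14 163.68.0.0: no
  /24 157.143.66.0: no
  /0 0.0.0.0: MATCH
Selected: next-hop 140.81.52.130 via eth1 (matched /14)


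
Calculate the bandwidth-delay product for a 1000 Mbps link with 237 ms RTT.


BDP = bandwidth * RTT
= 1000 Mbps * 237 ms
= 1000 * 1e6 * 237 / 1000 bits
= 237000000 bits
= 29625000 bytes
= 28930.6641 KB
BDP = 237000000 bits (29625000 bytes)


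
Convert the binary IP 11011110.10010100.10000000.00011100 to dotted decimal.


11011110 = 222
10010100 = 148
10000000 = 128
00011100 = 28
IP: 222.148.128.28


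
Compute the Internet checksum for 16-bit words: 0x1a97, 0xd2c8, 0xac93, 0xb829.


Sum all words (with carry folding):
+ 0x1a97 = 0x1a97
+ 0xd2c8 = 0xed5f
+ 0xac93 = 0x99f3
+ 0xb829 = 0x521d
One's complement: ~0x521d
Checksum = 0xade2


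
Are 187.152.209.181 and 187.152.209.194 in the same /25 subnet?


Mask: 255.255.255.128
187.152.209.181 AND mask = 187.152.209.128
187.152.209.194 AND mask = 187.152.209.128
Yes, same subnet (187.152.209.128)


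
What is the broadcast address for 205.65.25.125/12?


Network: 205.64.0.0/12
Host bits = 20
Set all host bits to 1:
Broadcast: 205.79.255.255


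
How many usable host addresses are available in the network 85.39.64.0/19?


Host bits = 32 - 19 = 13
Total addresses = 2^13 = 8192
Usable = total - 2 (network and broadcast)
Usable hosts: 8190


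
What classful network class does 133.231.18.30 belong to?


First octet: 133
Binary: 10000101
10xxxxxx -> Class B (128-191)
Class B, default mask 255.255.0.0 (/16)


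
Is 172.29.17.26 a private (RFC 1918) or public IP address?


RFC 1918 private ranges:
  10.0.0.0/8 (10.0.0.0 - 10.255.255.255)
  172.16.0.0/12 (172.16.0.0 - 172.31.255.255)
  192.168.0.0/16 (192.168.0.0 - 192.168.255.255)
Private (in 172.16.0.0/12)


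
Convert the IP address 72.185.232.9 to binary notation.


72 = 01001000
185 = 10111001
232 = 11101000
9 = 00001001
Binary: 01001000.10111001.11101000.00001001


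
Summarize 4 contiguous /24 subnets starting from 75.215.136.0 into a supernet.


Original prefix: /24
Number of subnets: 4 = 2^2
New prefix = 24 - 2 = 22
Supernet: 75.215.136.0/22


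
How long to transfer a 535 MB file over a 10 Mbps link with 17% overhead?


Effective throughput = 10 * (1 - 17/100) = 8.3 Mbps
File size in Mb = 535 * 8 = 4280 Mb
Time = 4280 / 8.3
Time = 515.6627 seconds


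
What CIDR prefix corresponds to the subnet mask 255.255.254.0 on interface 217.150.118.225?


Binary: 11111111.11111111.11111110.00000000
Count leading 1s
Prefix: /23


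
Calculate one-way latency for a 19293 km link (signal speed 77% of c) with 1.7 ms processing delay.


Speed = 0.77 * 3e5 km/s = 231000 km/s
Propagation delay = 19293 / 231000 = 0.0835 s = 83.5195 ms
Processing delay = 1.7 ms
Total one-way latency = 85.2195 ms


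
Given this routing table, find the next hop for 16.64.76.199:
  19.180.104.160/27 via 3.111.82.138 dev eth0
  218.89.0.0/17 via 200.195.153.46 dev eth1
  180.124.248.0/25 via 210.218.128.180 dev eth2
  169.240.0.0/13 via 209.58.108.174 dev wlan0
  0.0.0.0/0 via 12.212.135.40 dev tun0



Longest prefix match for 16.64.76.199:
  /27 19.180.104.160: no
  /17 218.89.0.0: no
  /25 180.124.248.0: no
  /13 169.240.0.0: no
  /0 0.0.0.0: MATCH
Selected: next-hop 12.212.135.40 via tun0 (matched /0)


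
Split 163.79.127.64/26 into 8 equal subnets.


New prefix = 26 + 3 = 29
Each subnet has 8 addresses
  163.79.127.64/29
  163.79.127.72/29
  163.79.127.80/29
  163.79.127.88/29
  163.79.127.96/29
  163.79.127.104/29
  163.79.127.112/29
  163.79.127.120/29
Subnets: 163.79.127.64/29, 163.79.127.72/29, 163.79.127.80/29, 163.79.127.88/29, 163.79.127.96/29, 163.79.127.104/29, 163.79.127.112/29, 163.79.127.120/29


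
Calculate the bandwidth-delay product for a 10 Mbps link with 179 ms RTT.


BDP = bandwidth * RTT
= 10 Mbps * 179 ms
= 10 * 1e6 * 179 / 1000 bits
= 1790000 bits
= 223750 bytes
= 218.5059 KB
BDP = 1790000 bits (223750 bytes)


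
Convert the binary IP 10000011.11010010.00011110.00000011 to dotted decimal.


10000011 = 131
11010010 = 210
00011110 = 30
00000011 = 3
IP: 131.210.30.3


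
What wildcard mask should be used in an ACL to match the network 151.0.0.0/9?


Subnet mask: 255.128.0.0
Wildcard = 255.255.255.255 - subnet mask
255 - 255 = 0
255 - 128 = 127
255 - 0 = 255
255 - 0 = 255
Wildcard: 0.127.255.255


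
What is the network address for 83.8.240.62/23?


IP:   01010011.00001000.11110000.00111110
Mask: 11111111.11111111.11111110.00000000
AND operation:
Net:  01010011.00001000.11110000.00000000
Network: 83.8.240.0/23


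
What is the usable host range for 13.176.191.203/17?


Network: 13.176.128.0
Broadcast: 13.176.255.255
First usable = network + 1
Last usable = broadcast - 1
Range: 13.176.128.1 to 13.176.255.254


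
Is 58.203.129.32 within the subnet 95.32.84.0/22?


Subnet network: 95.32.84.0
Test IP AND mask: 58.203.128.0
No, 58.203.129.32 is not in 95.32.84.0/22


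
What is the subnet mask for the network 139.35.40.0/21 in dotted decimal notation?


/21 means 21 network bits, 11 host bits
Binary: 11111111111111111111100000000000
Mask: 255.255.248.0


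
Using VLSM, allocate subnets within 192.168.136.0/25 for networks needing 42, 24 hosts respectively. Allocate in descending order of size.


42 hosts -> /26 (62 usable): 192.168.136.0/26
24 hosts -> /27 (30 usable): 192.168.136.64/27
Allocation: 192.168.136.0/26 (42 hosts, 62 usable); 192.168.136.64/27 (24 hosts, 30 usable)


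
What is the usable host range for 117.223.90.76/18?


Network: 117.223.64.0
Broadcast: 117.223.127.255
First usable = network + 1
Last usable = broadcast - 1
Range: 117.223.64.1 to 117.223.127.254


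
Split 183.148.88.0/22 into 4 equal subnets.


New prefix = 22 + 2 = 24
Each subnet has 256 addresses
  183.148.88.0/24
  183.148.89.0/24
  183.148.90.0/24
  183.148.91.0/24
Subnets: 183.148.88.0/24, 183.148.89.0/24, 183.148.90.0/24, 183.148.91.0/24


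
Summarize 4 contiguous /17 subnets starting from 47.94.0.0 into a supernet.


Original prefix: /17
Number of subnets: 4 = 2^2
New prefix = 17 - 2 = 15
Supernet: 47.94.0.0/15


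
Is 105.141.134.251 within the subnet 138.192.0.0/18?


Subnet network: 138.192.0.0
Test IP AND mask: 105.141.128.0
No, 105.141.134.251 is not in 138.192.0.0/18


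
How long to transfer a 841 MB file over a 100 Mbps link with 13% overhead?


Effective throughput = 100 * (1 - 13/100) = 87 Mbps
File size in Mb = 841 * 8 = 6728 Mb
Time = 6728 / 87
Time = 77.3333 seconds


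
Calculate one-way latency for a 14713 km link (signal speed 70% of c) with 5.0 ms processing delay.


Speed = 0.7 * 3e5 km/s = 210000 km/s
Propagation delay = 14713 / 210000 = 0.0701 s = 70.0619 ms
Processing delay = 5.0 ms
Total one-way latency = 75.0619 ms


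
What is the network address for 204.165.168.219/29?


IP:   11001100.10100101.10101000.11011011
Mask: 11111111.11111111.11111111.11111000
AND operation:
Net:  11001100.10100101.10101000.11011000
Network: 204.165.168.216/29


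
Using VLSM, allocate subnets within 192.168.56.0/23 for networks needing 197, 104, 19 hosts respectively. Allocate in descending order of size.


197 hosts -> /24 (254 usable): 192.168.56.0/24
104 hosts -> /25 (126 usable): 192.168.57.0/25
19 hosts -> /27 (30 usable): 192.168.57.128/27
Allocation: 192.168.56.0/24 (197 hosts, 254 usable); 192.168.57.0/25 (104 hosts, 126 usable); 192.168.57.128/27 (19 hosts, 30 usable)


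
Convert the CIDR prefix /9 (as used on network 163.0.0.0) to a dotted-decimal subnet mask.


/9 means 9 network bits, 23 host bits
Binary: 11111111100000000000000000000000
Mask: 255.128.0.0


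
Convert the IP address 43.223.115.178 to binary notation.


43 = 00101011
223 = 11011111
115 = 01110011
178 = 10110010
Binary: 00101011.11011111.01110011.10110010


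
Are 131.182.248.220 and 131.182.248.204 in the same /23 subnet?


Mask: 255.255.254.0
131.182.248.220 AND mask = 131.182.248.0
131.182.248.204 AND mask = 131.182.248.0
Yes, same subnet (131.182.248.0)


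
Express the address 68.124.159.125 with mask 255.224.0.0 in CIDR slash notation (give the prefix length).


Binary: 11111111.11100000.00000000.00000000
Count leading 1s
Prefix: /11


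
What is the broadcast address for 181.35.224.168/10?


Network: 181.0.0.0/10
Host bits = 22
Set all host bits to 1:
Broadcast: 181.63.255.255


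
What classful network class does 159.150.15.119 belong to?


First octet: 159
Binary: 10011111
10xxxxxx -> Class B (128-191)
Class B, default mask 255.255.0.0 (/16)


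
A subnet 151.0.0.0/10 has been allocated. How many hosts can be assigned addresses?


Host bits = 32 - 10 = 22
Total addresses = 2^22 = 4194304
Usable = total - 2 (network and broadcast)
Usable hosts: 4194302


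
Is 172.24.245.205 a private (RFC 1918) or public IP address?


RFC 1918 private ranges:
  10.0.0.0/8 (10.0.0.0 - 10.255.255.255)
  172.16.0.0/12 (172.16.0.0 - 172.31.255.255)
  192.168.0.0/16 (192.168.0.0 - 192.168.255.255)
Private (in 172.16.0.0/12)


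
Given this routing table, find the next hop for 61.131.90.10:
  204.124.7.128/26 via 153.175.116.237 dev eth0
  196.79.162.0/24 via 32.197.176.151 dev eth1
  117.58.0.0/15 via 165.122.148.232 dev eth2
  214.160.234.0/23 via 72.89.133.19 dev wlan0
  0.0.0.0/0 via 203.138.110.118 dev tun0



Longest prefix match for 61.131.90.10:
  /26 204.124.7.128: no
  /24 196.79.162.0: no
  /15 117.58.0.0: no
  /23 214.160.234.0: no
  /0 0.0.0.0: MATCH
Selected: next-hop 203.138.110.118 via tun0 (matched /0)


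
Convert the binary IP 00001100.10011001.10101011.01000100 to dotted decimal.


00001100 = 12
10011001 = 153
10101011 = 171
01000100 = 68
IP: 12.153.171.68


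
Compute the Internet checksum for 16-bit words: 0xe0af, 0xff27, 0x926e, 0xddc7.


Sum all words (with carry folding):
+ 0xe0af = 0xe0af
+ 0xff27 = 0xdfd7
+ 0x926e = 0x7246
+ 0xddc7 = 0x500e
One's complement: ~0x500e
Checksum = 0xaff1


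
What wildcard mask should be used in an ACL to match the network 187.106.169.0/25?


Subnet mask: 255.255.255.128
Wildcard = 255.255.255.255 - subnet mask
255 - 255 = 0
255 - 255 = 0
255 - 255 = 0
255 - 128 = 127
Wildcard: 0.0.0.127


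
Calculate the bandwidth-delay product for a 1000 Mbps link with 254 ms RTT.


BDP = bandwidth * RTT
= 1000 Mbps * 254 ms
= 1000 * 1e6 * 254 / 1000 bits
= 254000000 bits
= 31750000 bytes
= 31005.8594 KB
BDP = 254000000 bits (31750000 bytes)


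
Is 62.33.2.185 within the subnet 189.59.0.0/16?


Subnet network: 189.59.0.0
Test IP AND mask: 62.33.0.0
No, 62.33.2.185 is not in 189.59.0.0/16


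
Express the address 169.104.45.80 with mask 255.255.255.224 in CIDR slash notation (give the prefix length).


Binary: 11111111.11111111.11111111.11100000
Count leading 1s
Prefix: /27


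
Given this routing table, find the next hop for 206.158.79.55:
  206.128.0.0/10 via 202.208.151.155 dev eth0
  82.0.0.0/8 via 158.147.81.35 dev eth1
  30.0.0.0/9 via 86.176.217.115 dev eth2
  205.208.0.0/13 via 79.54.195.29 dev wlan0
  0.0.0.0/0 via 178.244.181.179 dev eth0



Longest prefix match for 206.158.79.55:
  /10 206.128.0.0: MATCH
  /8 82.0.0.0: no
  /9 30.0.0.0: no
  /13 205.208.0.0: no
  /0 0.0.0.0: MATCH
Selected: next-hop 202.208.151.155 via eth0 (matched /10)


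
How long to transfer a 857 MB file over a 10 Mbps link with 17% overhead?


Effective throughput = 10 * (1 - 17/100) = 8.3 Mbps
File size in Mb = 857 * 8 = 6856 Mb
Time = 6856 / 8.3
Time = 826.0241 seconds


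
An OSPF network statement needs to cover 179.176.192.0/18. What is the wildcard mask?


Subnet mask: 255.255.192.0
Wildcard = 255.255.255.255 - subnet mask
255 - 255 = 0
255 - 255 = 0
255 - 192 = 63
255 - 0 = 255
Wildcard: 0.0.63.255


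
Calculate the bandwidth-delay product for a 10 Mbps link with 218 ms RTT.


BDP = bandwidth * RTT
= 10 Mbps * 218 ms
= 10 * 1e6 * 218 / 1000 bits
= 2180000 bits
= 272500 bytes
= 266.1133 KB
BDP = 2180000 bits (272500 bytes)


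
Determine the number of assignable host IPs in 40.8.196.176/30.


Host bits = 32 - 30 = 2
Total addresses = 2^2 = 4
Usable = total - 2 (network and broadcast)
Usable hosts: 2


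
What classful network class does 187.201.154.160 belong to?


First octet: 187
Binary: 10111011
10xxxxxx -> Class B (128-191)
Class B, default mask 255.255.0.0 (/16)


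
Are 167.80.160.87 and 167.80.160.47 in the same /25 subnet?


Mask: 255.255.255.128
167.80.160.87 AND mask = 167.80.160.0
167.80.160.47 AND mask = 167.80.160.0
Yes, same subnet (167.80.160.0)


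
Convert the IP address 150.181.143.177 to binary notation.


150 = 10010110
181 = 10110101
143 = 10001111
177 = 10110001
Binary: 10010110.10110101.10001111.10110001


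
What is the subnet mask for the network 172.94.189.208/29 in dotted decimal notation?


/29 means 29 network bits, 3 host bits
Binary: 11111111111111111111111111111000
Mask: 255.255.255.248


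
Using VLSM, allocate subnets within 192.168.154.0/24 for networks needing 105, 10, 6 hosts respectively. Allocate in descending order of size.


105 hosts -> /25 (126 usable): 192.168.154.0/25
10 hosts -> /28 (14 usable): 192.168.154.128/28
6 hosts -> /29 (6 usable): 192.168.154.144/29
Allocation: 192.168.154.0/25 (105 hosts, 126 usable); 192.168.154.128/28 (10 hosts, 14 usable); 192.168.154.144/29 (6 hosts, 6 usable)


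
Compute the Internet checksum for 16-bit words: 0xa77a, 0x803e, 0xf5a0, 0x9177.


Sum all words (with carry folding):
+ 0xa77a = 0xa77a
+ 0x803e = 0x27b9
+ 0xf5a0 = 0x1d5a
+ 0x9177 = 0xaed1
One's complement: ~0xaed1
Checksum = 0x512e


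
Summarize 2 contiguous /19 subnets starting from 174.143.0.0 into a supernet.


Original prefix: /19
Number of subnets: 2 = 2^1
New prefix = 19 - 1 = 18
Supernet: 174.143.0.0/18


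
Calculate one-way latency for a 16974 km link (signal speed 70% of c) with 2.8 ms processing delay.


Speed = 0.7 * 3e5 km/s = 210000 km/s
Propagation delay = 16974 / 210000 = 0.0808 s = 80.8286 ms
Processing delay = 2.8 ms
Total one-way latency = 83.6286 ms


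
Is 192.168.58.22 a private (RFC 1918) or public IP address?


RFC 1918 private ranges:
  10.0.0.0/8 (10.0.0.0 - 10.255.255.255)
  172.16.0.0/12 (172.16.0.0 - 172.31.255.255)
  192.168.0.0/16 (192.168.0.0 - 192.168.255.255)
Private (in 192.168.0.0/16)


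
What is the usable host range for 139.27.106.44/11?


Network: 139.0.0.0
Broadcast: 139.31.255.255
First usable = network + 1
Last usable = broadcast - 1
Range: 139.0.0.1 to 139.31.255.254


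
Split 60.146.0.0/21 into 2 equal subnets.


New prefix = 21 + 1 = 22
Each subnet has 1024 addresses
  60.146.0.0/22
  60.146.4.0/22
Subnets: 60.146.0.0/22, 60.146.4.0/22


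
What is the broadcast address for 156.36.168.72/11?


Network: 156.32.0.0/11
Host bits = 21
Set all host bits to 1:
Broadcast: 156.63.255.255


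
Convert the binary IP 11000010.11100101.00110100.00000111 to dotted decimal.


11000010 = 194
11100101 = 229
00110100 = 52
00000111 = 7
IP: 194.229.52.7


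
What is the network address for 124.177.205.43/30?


IP:   01111100.10110001.11001101.00101011
Mask: 11111111.11111111.11111111.11111100
AND operation:
Net:  01111100.10110001.11001101.00101000
Network: 124.177.205.40/30


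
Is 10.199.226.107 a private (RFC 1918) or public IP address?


RFC 1918 private ranges:
  10.0.0.0/8 (10.0.0.0 - 10.255.255.255)
  172.16.0.0/12 (172.16.0.0 - 172.31.255.255)
  192.168.0.0/16 (192.168.0.0 - 192.168.255.255)
Private (in 10.0.0.0/8)


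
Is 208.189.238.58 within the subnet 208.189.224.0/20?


Subnet network: 208.189.224.0
Test IP AND mask: 208.189.224.0
Yes, 208.189.238.58 is in 208.189.224.0/20


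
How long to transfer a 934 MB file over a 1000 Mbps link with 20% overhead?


Effective throughput = 1000 * (1 - 20/100) = 800 Mbps
File size in Mb = 934 * 8 = 7472 Mb
Time = 7472 / 800
Time = 9.34 seconds


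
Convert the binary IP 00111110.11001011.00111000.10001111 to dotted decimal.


00111110 = 62
11001011 = 203
00111000 = 56
10001111 = 143
IP: 62.203.56.143


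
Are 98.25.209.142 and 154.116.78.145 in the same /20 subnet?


Mask: 255.255.240.0
98.25.209.142 AND mask = 98.25.208.0
154.116.78.145 AND mask = 154.116.64.0
No, different subnets (98.25.208.0 vs 154.116.64.0)


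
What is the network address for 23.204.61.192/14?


IP:   00010111.11001100.00111101.11000000
Mask: 11111111.11111100.00000000.00000000
AND operation:
Net:  00010111.11001100.00000000.00000000
Network: 23.204.0.0/14


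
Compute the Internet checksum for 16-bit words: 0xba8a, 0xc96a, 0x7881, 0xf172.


Sum all words (with carry folding):
+ 0xba8a = 0xba8a
+ 0xc96a = 0x83f5
+ 0x7881 = 0xfc76
+ 0xf172 = 0xede9
One's complement: ~0xede9
Checksum = 0x1216


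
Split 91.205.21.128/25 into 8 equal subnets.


New prefix = 25 + 3 = 28
Each subnet has 16 addresses
  91.205.21.128/28
  91.205.21.144/28
  91.205.21.160/28
  91.205.21.176/28
  91.205.21.192/28
  91.205.21.208/28
  91.205.21.224/28
  91.205.21.240/28
Subnets: 91.205.21.128/28, 91.205.21.144/28, 91.205.21.160/28, 91.205.21.176/28, 91.205.21.192/28, 91.205.21.208/28, 91.205.21.224/28, 91.205.21.240/28


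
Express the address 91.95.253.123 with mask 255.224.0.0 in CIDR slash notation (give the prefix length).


Binary: 11111111.11100000.00000000.00000000
Count leading 1s
Prefix: /11


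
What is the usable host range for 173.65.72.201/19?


Network: 173.65.64.0
Broadcast: 173.65.95.255
First usable = network + 1
Last usable = broadcast - 1
Range: 173.65.64.1 to 173.65.95.254


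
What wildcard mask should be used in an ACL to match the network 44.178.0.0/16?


Subnet mask: 255.255.0.0
Wildcard = 255.255.255.255 - subnet mask
255 - 255 = 0
255 - 255 = 0
255 - 0 = 255
255 - 0 = 255
Wildcard: 0.0.255.255


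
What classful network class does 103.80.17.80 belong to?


First octet: 103
Binary: 01100111
0xxxxxxx -> Class A (1-126)
Class A, default mask 255.0.0.0 (/8)


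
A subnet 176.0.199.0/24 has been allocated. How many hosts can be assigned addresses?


Host bits = 32 - 24 = 8
Total addresses = 2^8 = 256
Usable = total - 2 (network and broadcast)
Usable hosts: 254


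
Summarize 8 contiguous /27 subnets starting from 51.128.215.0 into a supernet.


Original prefix: /27
Number of subnets: 8 = 2^3
New prefix = 27 - 3 = 24
Supernet: 51.128.215.0/24


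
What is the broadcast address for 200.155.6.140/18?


Network: 200.155.0.0/18
Host bits = 14
Set all host bits to 1:
Broadcast: 200.155.63.255


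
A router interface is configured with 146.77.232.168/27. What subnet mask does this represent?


/27 means 27 network bits, 5 host bits
Binary: 11111111111111111111111111100000
Mask: 255.255.255.224


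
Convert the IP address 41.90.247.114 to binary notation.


41 = 00101001
90 = 01011010
247 = 11110111
114 = 01110010
Binary: 00101001.01011010.11110111.01110010


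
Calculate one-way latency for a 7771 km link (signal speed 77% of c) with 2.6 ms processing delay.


Speed = 0.77 * 3e5 km/s = 231000 km/s
Propagation delay = 7771 / 231000 = 0.0336 s = 33.6407 ms
Processing delay = 2.6 ms
Total one-way latency = 36.2407 ms


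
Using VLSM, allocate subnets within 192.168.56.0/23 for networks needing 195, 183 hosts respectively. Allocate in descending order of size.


195 hosts -> /24 (254 usable): 192.168.56.0/24
183 hosts -> /24 (254 usable): 192.168.57.0/24
Allocation: 192.168.56.0/24 (195 hosts, 254 usable); 192.168.57.0/24 (183 hosts, 254 usable)


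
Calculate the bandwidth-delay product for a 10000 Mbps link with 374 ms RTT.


BDP = bandwidth * RTT
= 10000 Mbps * 374 ms
= 10000 * 1e6 * 374 / 1000 bits
= 3740000000 bits
= 467500000 bytes
= 456542.9688 KB
BDP = 3740000000 bits (467500000 bytes)


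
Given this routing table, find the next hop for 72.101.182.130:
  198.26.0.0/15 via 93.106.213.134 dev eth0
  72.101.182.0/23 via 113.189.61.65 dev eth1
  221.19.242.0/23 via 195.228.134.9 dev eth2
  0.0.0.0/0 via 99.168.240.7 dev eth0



Longest prefix match for 72.101.182.130:
  /15 198.26.0.0: no
  /23 72.101.182.0: MATCH
  /23 221.19.242.0: no
  /0 0.0.0.0: MATCH
Selected: next-hop 113.189.61.65 via eth1 (matched /23)


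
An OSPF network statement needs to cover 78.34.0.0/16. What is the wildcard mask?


Subnet mask: 255.255.0.0
Wildcard = 255.255.255.255 - subnet mask
255 - 255 = 0
255 - 255 = 0
255 - 0 = 255
255 - 0 = 255
Wildcard: 0.0.255.255


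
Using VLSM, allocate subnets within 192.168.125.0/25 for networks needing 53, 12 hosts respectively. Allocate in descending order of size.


53 hosts -> /26 (62 usable): 192.168.125.0/26
12 hosts -> /28 (14 usable): 192.168.125.64/28
Allocation: 192.168.125.0/26 (53 hosts, 62 usable); 192.168.125.64/28 (12 hosts, 14 usable)


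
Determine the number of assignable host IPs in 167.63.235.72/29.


Host bits = 32 - 29 = 3
Total addresses = 2^3 = 8
Usable = total - 2 (network and broadcast)
Usable hosts: 6


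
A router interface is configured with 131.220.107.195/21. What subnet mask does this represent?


/21 means 21 network bits, 11 host bits
Binary: 11111111111111111111100000000000
Mask: 255.255.248.0


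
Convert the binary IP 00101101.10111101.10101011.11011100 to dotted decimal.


00101101 = 45
10111101 = 189
10101011 = 171
11011100 = 220
IP: 45.189.171.220


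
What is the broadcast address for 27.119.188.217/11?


Network: 27.96.0.0/11
Host bits = 21
Set all host bits to 1:
Broadcast: 27.127.255.255


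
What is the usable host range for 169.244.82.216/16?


Network: 169.244.0.0
Broadcast: 169.244.255.255
First usable = network + 1
Last usable = broadcast - 1
Range: 169.244.0.1 to 169.244.255.254


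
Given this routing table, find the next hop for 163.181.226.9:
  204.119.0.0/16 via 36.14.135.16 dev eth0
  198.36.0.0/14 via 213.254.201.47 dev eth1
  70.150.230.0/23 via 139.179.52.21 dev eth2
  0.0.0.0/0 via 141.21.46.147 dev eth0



Longest prefix match for 163.181.226.9:
  /16 204.119.0.0: no
  /14 198.36.0.0: no
  /23 70.150.230.0: no
  /0 0.0.0.0: MATCH
Selected: next-hop 141.21.46.147 via eth0 (matched /0)
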